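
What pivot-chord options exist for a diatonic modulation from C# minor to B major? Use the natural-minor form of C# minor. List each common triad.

C#m, E, G#m, B

Triads in C# minor (natural minor): C#m (i), D#dim (ii°), E (III), F#m (iv), G#m (v), A (VI), B (VII).
Triads in B major: B (I), C#m (ii), D#m (iii), E (IV), F# (V), G#m (vi), A#dim (vii°).
Shared triads with their functions: C#m (i in C# minor, ii in B major); E (III in C# minor, IV in B major); G#m (v in C# minor, vi in B major); B (VII in C# minor, I in B major).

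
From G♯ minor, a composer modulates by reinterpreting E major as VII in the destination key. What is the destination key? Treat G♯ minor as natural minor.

The numeral VII denotes a major triad on scale degree 7. With E on degree 7, the tonic of the new key is F♯.
Degree 7 carries a major triad in natural-minor keys, so the destination is F♯ minor.
Check: the diatonic triads of F♯ minor (natural minor) are F♯m (i), G♯dim (ii°), A (III), Bm (iv), C♯m (v), D (VI), E (VII) — E major is indeed VII.

F♯ minor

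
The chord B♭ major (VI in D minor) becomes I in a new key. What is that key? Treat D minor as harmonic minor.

B♭ major

The numeral I denotes a major triad on scale degree 1. With B♭ on degree 1, the tonic of the new key is B♭.
Degree 1 carries a major triad in major keys, so the destination is B♭ major.
Check: the diatonic triads of B♭ major are B♭ (I), Cm (ii), Dm (iii), E♭ (IV), F (V), Gm (vi), Adim (vii°) — B♭ major is indeed I.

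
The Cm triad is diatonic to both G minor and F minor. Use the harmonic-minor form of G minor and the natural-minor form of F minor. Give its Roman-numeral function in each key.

The scale of G minor (harmonic minor) is G A Bb C D Eb F#; C is degree 4, and the triad built there (C-Eb-G) is minor, so it is iv.
The scale of F minor (natural minor) is F G Ab Bb C Db Eb; C is degree 5, and the triad built there (C-Eb-G) is minor, so it is v.

iv in G minor; v in F minor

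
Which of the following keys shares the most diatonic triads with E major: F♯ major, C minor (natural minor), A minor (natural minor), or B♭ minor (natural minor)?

F♯ major

Triads of E major: E (I), F♯m (ii), G♯m (iii), A (IV), B (V), C♯m (vi), D♯dim (vii°).
F♯ major shares 2: G♯m, B.
C minor (natural minor) shares 0: none.
A minor (natural minor) shares 0: none.
B♭ minor (natural minor) shares 0: none.
The most common triads (2) are shared with F♯ major.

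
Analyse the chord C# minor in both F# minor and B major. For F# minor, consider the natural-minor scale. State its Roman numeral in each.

v in F# minor; ii in B major

The scale of F# minor (natural minor) is F# G# A B C# D E; C# is degree 5, and the triad built there (C#-E-G#) is minor, so it is v.
The scale of B major is B C# D# E F# G# A#; C# is degree 2, and the triad built there (C#-E-G#) is minor, so it is ii.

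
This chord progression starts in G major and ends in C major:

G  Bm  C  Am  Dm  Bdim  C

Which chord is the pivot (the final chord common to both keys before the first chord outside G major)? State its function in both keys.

Chords diatonic to G major: G, Am, Bm, C, D, Em, F#dim.
Reading the progression, the first chord not in that set is Dm, so the modulation leaves G major there.
The chord immediately before Dm is Am, which is diatonic to both keys: ii in G major and vi in C major.

Am — ii in G major, vi in C major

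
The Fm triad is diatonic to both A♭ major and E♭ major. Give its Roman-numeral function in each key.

The scale of A♭ major is A♭ B♭ C D♭ E♭ F G; F is degree 6, and the triad built there (F-A♭-C) is minor, so it is vi.
The scale of E♭ major is E♭ F G A♭ B♭ C D; F is degree 2, and the triad built there (F-A♭-C) is minor, so it is ii.

vi in A♭ major; ii in E♭ major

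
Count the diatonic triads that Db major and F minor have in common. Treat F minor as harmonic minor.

3

Diatonic triads of Db major: Db major (I), Eb minor (ii), F minor (iii), Gb major (IV), Ab major (V), Bb minor (vi), C diminished (vii°).
Diatonic triads of F minor (harmonic minor): F minor (i), G diminished (ii°), Ab augmented (III+), Bb minor (iv), C major (V), Db major (VI), E diminished (vii°).
Matching root and quality in both lists: Db major, F minor, Bb minor.
That gives 3 common triads.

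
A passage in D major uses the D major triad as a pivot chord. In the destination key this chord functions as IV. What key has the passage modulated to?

The numeral IV denotes a major triad on scale degree 4. With D on degree 4, the tonic of the new key is A.
Degree 4 carries a major triad in major keys, so the destination is A major.
Check: the diatonic triads of A major are A (I), Bm (ii), C#m (iii), D (IV), E (V), F#m (vi), G#dim (vii°) — D major is indeed IV.

A major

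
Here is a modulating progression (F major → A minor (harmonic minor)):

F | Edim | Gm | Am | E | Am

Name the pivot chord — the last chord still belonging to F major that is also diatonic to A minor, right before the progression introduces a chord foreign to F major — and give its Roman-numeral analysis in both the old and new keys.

Chords diatonic to F major: F, Gm, Am, Bb, C, Dm, Edim.
Reading the progression, the first chord not in that set is E, so the modulation leaves F major there.
The chord immediately before E is Am, which is diatonic to both keys: iii in F major and i in A minor.

Am — iii in F major, i in A minor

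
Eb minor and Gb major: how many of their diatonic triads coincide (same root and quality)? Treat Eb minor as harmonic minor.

4

Diatonic triads of Eb minor (harmonic minor): Eb minor (i), F diminished (ii°), Gb augmented (III+), Ab minor (iv), Bb major (V), Cb major (VI), D diminished (vii°).
Diatonic triads of Gb major: Gb major (I), Ab minor (ii), Bb minor (iii), Cb major (IV), Db major (V), Eb minor (vi), F diminished (vii°).
Matching root and quality in both lists: Eb minor, F diminished, Ab minor, Cb major.
That gives 4 common triads.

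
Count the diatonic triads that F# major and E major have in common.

Diatonic triads of F# major: F# (I), G#m (ii), A#m (iii), B (IV), C# (V), D#m (vi), E#dim (vii°).
Diatonic triads of E major: E (I), F#m (ii), G#m (iii), A (IV), B (V), C#m (vi), D#dim (vii°).
Matching root and quality in both lists: G#m, B.
That gives 2 common triads.

2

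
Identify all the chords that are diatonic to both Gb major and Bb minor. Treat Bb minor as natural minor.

Gb, Bbm, Db, Ebm

Triads in Gb major: Gb (I), Abm (ii), Bbm (iii), Cb (IV), Db (V), Ebm (vi), Fdim (vii°).
Triads in Bb minor (natural minor): Bbm (i), Cdim (ii°), Db (III), Ebm (iv), Fm (v), Gb (VI), Ab (VII).
Shared triads with their functions: Gb (I in Gb major, VI in Bb minor); Bbm (iii in Gb major, i in Bb minor); Db (V in Gb major, III in Bb minor); Ebm (vi in Gb major, iv in Bb minor).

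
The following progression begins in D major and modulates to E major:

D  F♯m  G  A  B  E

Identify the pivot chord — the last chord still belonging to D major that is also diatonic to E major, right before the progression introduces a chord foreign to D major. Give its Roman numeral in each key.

A — V in D major, IV in E major

Chords diatonic to D major: D, Em, F♯m, G, A, Bm, C♯dim.
Reading the progression, the first chord not in that set is B, so the modulation leaves D major there.
The chord immediately before B is A, which is diatonic to both keys: V in D major and IV in E major.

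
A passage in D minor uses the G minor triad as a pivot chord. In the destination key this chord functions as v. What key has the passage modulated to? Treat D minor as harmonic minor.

C minor

The numeral v denotes a minor triad on scale degree 5. With G on degree 5, the tonic of the new key is C.
Degree 5 carries a minor triad in natural-minor keys, so the destination is C minor.
Check: the diatonic triads of C minor (natural minor) are Cm (i), Ddim (ii°), E♭ (III), Fm (iv), Gm (v), A♭ (VI), B♭ (VII) — G minor is indeed v.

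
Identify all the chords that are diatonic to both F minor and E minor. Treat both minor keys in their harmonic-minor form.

C

Triads in F minor (harmonic minor): Fm (i), Gdim (ii°), Abaug (III+), Bbm (iv), C (V), Db (VI), Edim (vii°).
Triads in E minor (harmonic minor): Em (i), F#dim (ii°), Gaug (III+), Am (iv), B (V), C (VI), D#dim (vii°).
Shared triads with their functions: C (V in F minor, VI in E minor).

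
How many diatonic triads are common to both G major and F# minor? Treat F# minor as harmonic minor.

Diatonic triads of G major: G (I), Am (ii), Bm (iii), C (IV), D (V), Em (vi), F#dim (vii°).
Diatonic triads of F# minor (harmonic minor): F#m (i), G#dim (ii°), Aaug (III+), Bm (iv), C# (V), D (VI), E#dim (vii°).
Matching root and quality in both lists: Bm, D.
That gives 2 common triads.

2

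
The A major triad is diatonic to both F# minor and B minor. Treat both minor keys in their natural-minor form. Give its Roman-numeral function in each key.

III in F# minor; VII in B minor

The scale of F# minor (natural minor) is F# G# A B C# D E; A is degree 3, and the triad built there (A-C#-E) is major, so it is III.
The scale of B minor (natural minor) is B C# D E F# G A; A is degree 7, and the triad built there (A-C#-E) is major, so it is VII.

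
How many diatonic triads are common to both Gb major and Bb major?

Diatonic triads of Gb major: Gb (I), Abm (ii), Bbm (iii), Cb (IV), Db (V), Ebm (vi), Fdim (vii°).
Diatonic triads of Bb major: Bb (I), Cm (ii), Dm (iii), Eb (IV), F (V), Gm (vi), Adim (vii°).
No triad has the same root and quality in both keys.

0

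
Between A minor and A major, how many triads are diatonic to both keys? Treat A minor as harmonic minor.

2

Diatonic triads of A minor (harmonic minor): Am (i), Bdim (ii°), Caug (III+), Dm (iv), E (V), F (VI), G♯dim (vii°).
Diatonic triads of A major: A (I), Bm (ii), C♯m (iii), D (IV), E (V), F♯m (vi), G♯dim (vii°).
Matching root and quality in both lists: E, G♯dim.
That gives 2 common triads.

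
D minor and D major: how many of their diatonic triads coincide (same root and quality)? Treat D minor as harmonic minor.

2

Diatonic triads of D minor (harmonic minor): Dm (i), Edim (ii°), Faug (III+), Gm (iv), A (V), Bb (VI), C#dim (vii°).
Diatonic triads of D major: D (I), Em (ii), F#m (iii), G (IV), A (V), Bm (vi), C#dim (vii°).
Matching root and quality in both lists: A, C#dim.
That gives 2 common triads.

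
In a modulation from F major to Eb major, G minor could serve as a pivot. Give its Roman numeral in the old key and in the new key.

The scale of F major is F G A Bb C D E; G is degree 2, and the triad built there (G-Bb-D) is minor, so it is ii.
The scale of Eb major is Eb F G Ab Bb C D; G is degree 3, and the triad built there (G-Bb-D) is minor, so it is iii.

ii in F major; iii in Eb major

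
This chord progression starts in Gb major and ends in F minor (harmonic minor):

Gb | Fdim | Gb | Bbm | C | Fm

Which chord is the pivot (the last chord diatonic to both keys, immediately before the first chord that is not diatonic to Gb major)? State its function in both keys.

Bbm — iii in Gb major, iv in F minor

Chords diatonic to Gb major: Gb, Abm, Bbm, Cb, Db, Ebm, Fdim.
Reading the progression, the first chord not in that set is C, so the modulation leaves Gb major there.
The chord immediately before C is Bbm, which is diatonic to both keys: iii in Gb major and iv in F minor.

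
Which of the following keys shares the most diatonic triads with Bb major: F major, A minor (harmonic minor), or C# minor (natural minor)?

F major

Triads of Bb major: Bb (I), Cm (ii), Dm (iii), Eb (IV), F (V), Gm (vi), Adim (vii°).
F major shares 4: Bb, Dm, F, Gm.
A minor (harmonic minor) shares 2: Dm, F.
C# minor (natural minor) shares 0: none.
The most common triads (4) are shared with F major.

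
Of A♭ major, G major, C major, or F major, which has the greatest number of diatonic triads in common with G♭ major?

Triads of G♭ major: G♭ (I), A♭m (ii), B♭m (iii), C♭ (IV), D♭ (V), E♭m (vi), Fdim (vii°).
A♭ major shares 2: B♭m, D♭.
G major shares 0: none.
C major shares 0: none.
F major shares 0: none.
The most common triads (2) are shared with A♭ major.

A♭ major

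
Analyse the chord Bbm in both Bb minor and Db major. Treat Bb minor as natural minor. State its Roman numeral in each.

The scale of Bb minor (natural minor) is Bb C Db Eb F Gb Ab; Bb is degree 1, and the triad built there (Bb-Db-F) is minor, so it is i.
The scale of Db major is Db Eb F Gb Ab Bb C; Bb is degree 6, and the triad built there (Bb-Db-F) is minor, so it is vi.

i in Bb minor; vi in Db major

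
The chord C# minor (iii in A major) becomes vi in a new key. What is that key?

E major

The numeral vi denotes a minor triad on scale degree 6. With C# on degree 6, the tonic of the new key is E.
Degree 6 carries a minor triad in major keys, so the destination is E major.
Check: the diatonic triads of E major are E (I), F#m (ii), G#m (iii), A (IV), B (V), C#m (vi), D#dim (vii°) — C# minor is indeed vi.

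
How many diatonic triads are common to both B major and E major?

4

Diatonic triads of B major: B (I), C#m (ii), D#m (iii), E (IV), F# (V), G#m (vi), A#dim (vii°).
Diatonic triads of E major: E (I), F#m (ii), G#m (iii), A (IV), B (V), C#m (vi), D#dim (vii°).
Matching root and quality in both lists: B, C#m, E, G#m.
That gives 4 common triads.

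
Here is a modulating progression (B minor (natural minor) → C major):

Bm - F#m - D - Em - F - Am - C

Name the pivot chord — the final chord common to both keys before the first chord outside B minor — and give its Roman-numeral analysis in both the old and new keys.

Chords diatonic to B minor: Bm, C#dim, D, Em, F#m, G, A.
Reading the progression, the first chord not in that set is F, so the modulation leaves B minor there.
The chord immediately before F is Em, which is diatonic to both keys: iv in B minor and iii in C major.

Em — iv in B minor, iii in C major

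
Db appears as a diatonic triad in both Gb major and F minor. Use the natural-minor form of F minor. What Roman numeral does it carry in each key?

V in Gb major; VI in F minor

The scale of Gb major is Gb Ab Bb Cb Db Eb F; Db is degree 5, and the triad built there (Db-F-Ab) is major, so it is V.
The scale of F minor (natural minor) is F G Ab Bb C Db Eb; Db is degree 6, and the triad built there (Db-F-Ab) is major, so it is VI.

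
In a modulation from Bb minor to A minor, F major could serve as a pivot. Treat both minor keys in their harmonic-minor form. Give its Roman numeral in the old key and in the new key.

V in Bb minor; VI in A minor

The scale of Bb minor (harmonic minor) is Bb C Db Eb F Gb A; F is degree 5, and the triad built there (F-A-C) is major, so it is V.
The scale of A minor (harmonic minor) is A B C D E F G#; F is degree 6, and the triad built there (F-A-C) is major, so it is VI.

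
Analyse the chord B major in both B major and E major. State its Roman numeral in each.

I in B major; V in E major

The scale of B major is B C# D# E F# G# A#; B is degree 1, and the triad built there (B-D#-F#) is major, so it is I.
The scale of E major is E F# G# A B C# D#; B is degree 5, and the triad built there (B-D#-F#) is major, so it is V.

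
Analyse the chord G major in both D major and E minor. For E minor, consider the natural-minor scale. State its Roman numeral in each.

IV in D major; III in E minor

The scale of D major is D E F# G A B C#; G is degree 4, and the triad built there (G-B-D) is major, so it is IV.
The scale of E minor (natural minor) is E F# G A B C D; G is degree 3, and the triad built there (G-B-D) is major, so it is III.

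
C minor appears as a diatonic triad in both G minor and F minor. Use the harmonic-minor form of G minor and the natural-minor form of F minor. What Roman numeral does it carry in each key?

iv in G minor; v in F minor

The scale of G minor (harmonic minor) is G A Bb C D Eb F#; C is degree 4, and the triad built there (C-Eb-G) is minor, so it is iv.
The scale of F minor (natural minor) is F G Ab Bb C Db Eb; C is degree 5, and the triad built there (C-Eb-G) is minor, so it is v.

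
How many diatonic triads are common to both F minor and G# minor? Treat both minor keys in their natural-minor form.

0

Diatonic triads of F minor (natural minor): Fm (i), Gdim (ii°), Ab (III), Bbm (iv), Cm (v), Db (VI), Eb (VII).
Diatonic triads of G# minor (natural minor): G#m (i), A#dim (ii°), B (III), C#m (iv), D#m (v), E (VI), F# (VII).
No triad has the same root and quality in both keys.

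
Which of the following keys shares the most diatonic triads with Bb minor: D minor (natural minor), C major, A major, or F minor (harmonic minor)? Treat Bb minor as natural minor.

Triads of Bb minor (natural minor): Bb minor (i), C diminished (ii°), Db major (III), Eb minor (iv), F minor (v), Gb major (VI), Ab major (VII).
D minor (natural minor) shares 0: none.
C major shares 0: none.
A major shares 0: none.
F minor (harmonic minor) shares 3: Bbm, Db, Fm.
The most common triads (3) are shared with F minor.

F minor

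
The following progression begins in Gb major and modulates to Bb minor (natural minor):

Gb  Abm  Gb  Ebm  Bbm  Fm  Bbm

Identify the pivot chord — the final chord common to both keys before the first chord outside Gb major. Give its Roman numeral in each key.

Bbm — iii in Gb major, i in Bb minor

Chords diatonic to Gb major: Gb, Abm, Bbm, Cb, Db, Ebm, Fdim.
Reading the progression, the first chord not in that set is Fm, so the modulation leaves Gb major there.
The chord immediately before Fm is Bbm, which is diatonic to both keys: iii in Gb major and i in Bb minor.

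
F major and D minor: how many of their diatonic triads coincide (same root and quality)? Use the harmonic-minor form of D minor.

Diatonic triads of F major: F (I), Gm (ii), Am (iii), Bb (IV), C (V), Dm (vi), Edim (vii°).
Diatonic triads of D minor (harmonic minor): Dm (i), Edim (ii°), Faug (III+), Gm (iv), A (V), Bb (VI), C#dim (vii°).
Matching root and quality in both lists: Gm, Bb, Dm, Edim.
That gives 4 common triads.

4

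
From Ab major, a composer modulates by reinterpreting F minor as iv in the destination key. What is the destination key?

C minor

The numeral iv denotes a minor triad on scale degree 4. With F on degree 4, the tonic of the new key is C.
Degree 4 carries a minor triad in minor keys, so the destination is C minor.
Check: the diatonic triads of C minor (natural minor) are Cm (i), Ddim (ii°), Eb (III), Fm (iv), Gm (v), Ab (VI), Bb (VII) — F minor is indeed iv.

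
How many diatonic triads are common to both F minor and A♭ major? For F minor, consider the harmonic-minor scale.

4

Diatonic triads of F minor (harmonic minor): Fm (i), Gdim (ii°), A♭aug (III+), B♭m (iv), C (V), D♭ (VI), Edim (vii°).
Diatonic triads of A♭ major: A♭ (I), B♭m (ii), Cm (iii), D♭ (IV), E♭ (V), Fm (vi), Gdim (vii°).
Matching root and quality in both lists: Fm, Gdim, B♭m, D♭.
That gives 4 common triads.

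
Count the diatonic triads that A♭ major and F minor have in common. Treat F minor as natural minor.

Diatonic triads of A♭ major: A♭ major (I), B♭ minor (ii), C minor (iii), D♭ major (IV), E♭ major (V), F minor (vi), G diminished (vii°).
Diatonic triads of F minor (natural minor): F minor (i), G diminished (ii°), A♭ major (III), B♭ minor (iv), C minor (v), D♭ major (VI), E♭ major (VII).
Matching root and quality in both lists: A♭ major, B♭ minor, C minor, D♭ major, E♭ major, F minor, G diminished.
That gives 7 common triads.

7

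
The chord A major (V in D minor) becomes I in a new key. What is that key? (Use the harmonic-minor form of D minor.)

The numeral I denotes a major triad on scale degree 1. With A on degree 1, the tonic of the new key is A.
Degree 1 carries a major triad in major keys, so the destination is A major.
Check: the diatonic triads of A major are A (I), Bm (ii), C♯m (iii), D (IV), E (V), F♯m (vi), G♯dim (vii°) — A major is indeed I.

A major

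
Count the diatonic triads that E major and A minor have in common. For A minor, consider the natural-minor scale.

Diatonic triads of E major: E (I), F#m (ii), G#m (iii), A (IV), B (V), C#m (vi), D#dim (vii°).
Diatonic triads of A minor (natural minor): Am (i), Bdim (ii°), C (III), Dm (iv), Em (v), F (VI), G (VII).
No triad has the same root and quality in both keys.

0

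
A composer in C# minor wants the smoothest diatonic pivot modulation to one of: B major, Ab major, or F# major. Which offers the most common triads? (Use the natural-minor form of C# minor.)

Triads of C# minor (natural minor): C#m (i), D#dim (ii°), E (III), F#m (iv), G#m (v), A (VI), B (VII).
B major shares 4: C#m, E, G#m, B.
Ab major shares 0: none.
F# major shares 2: G#m, B.
The most common triads (4) are shared with B major.

B major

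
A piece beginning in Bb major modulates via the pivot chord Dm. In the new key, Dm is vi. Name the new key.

The numeral vi denotes a minor triad on scale degree 6. With D on degree 6, the tonic of the new key is F.
Degree 6 carries a minor triad in major keys, so the destination is F major.
Check: the diatonic triads of F major are F (I), Gm (ii), Am (iii), Bb (IV), C (V), Dm (vi), Edim (vii°) — Dm is indeed vi.

F major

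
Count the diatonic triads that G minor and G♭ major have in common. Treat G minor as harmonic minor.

Diatonic triads of G minor (harmonic minor): Gm (i), Adim (ii°), B♭aug (III+), Cm (iv), D (V), E♭ (VI), F♯dim (vii°).
Diatonic triads of G♭ major: G♭ (I), A♭m (ii), B♭m (iii), C♭ (IV), D♭ (V), E♭m (vi), Fdim (vii°).
No triad has the same root and quality in both keys.

0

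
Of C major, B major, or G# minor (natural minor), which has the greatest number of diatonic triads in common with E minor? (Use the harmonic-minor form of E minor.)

Triads of E minor (harmonic minor): Em (i), F#dim (ii°), Gaug (III+), Am (iv), B (V), C (VI), D#dim (vii°).
C major shares 3: Em, Am, C.
B major shares 1: B.
G# minor (natural minor) shares 1: B.
The most common triads (3) are shared with C major.

C major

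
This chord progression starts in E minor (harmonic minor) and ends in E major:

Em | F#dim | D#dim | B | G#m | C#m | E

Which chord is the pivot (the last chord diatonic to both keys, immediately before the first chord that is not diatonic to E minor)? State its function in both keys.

Chords diatonic to E minor: Em, F#dim, Gaug, Am, B, C, D#dim.
Reading the progression, the first chord not in that set is G#m, so the modulation leaves E minor there.
The chord immediately before G#m is B, which is diatonic to both keys: V in E minor and V in E major.

B — V in E minor, V in E major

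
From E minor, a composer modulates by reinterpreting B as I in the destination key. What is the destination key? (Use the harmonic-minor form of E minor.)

B major

The numeral I denotes a major triad on scale degree 1. With B on degree 1, the tonic of the new key is B.
Degree 1 carries a major triad in major keys, so the destination is B major.
Check: the diatonic triads of B major are B (I), C#m (ii), D#m (iii), E (IV), F# (V), G#m (vi), A#dim (vii°) — B is indeed I.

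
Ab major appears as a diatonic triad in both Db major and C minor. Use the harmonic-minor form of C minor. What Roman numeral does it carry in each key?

V in Db major; VI in C minor

The scale of Db major is Db Eb F Gb Ab Bb C; Ab is degree 5, and the triad built there (Ab-C-Eb) is major, so it is V.
The scale of C minor (harmonic minor) is C D Eb F G Ab B; Ab is degree 6, and the triad built there (Ab-C-Eb) is major, so it is VI.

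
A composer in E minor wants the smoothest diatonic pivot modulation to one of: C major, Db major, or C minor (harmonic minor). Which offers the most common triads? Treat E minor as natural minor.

Triads of E minor (natural minor): Em (i), F#dim (ii°), G (III), Am (iv), Bm (v), C (VI), D (VII).
C major shares 4: Em, G, Am, C.
Db major shares 0: none.
C minor (harmonic minor) shares 1: G.
The most common triads (4) are shared with C major.

C major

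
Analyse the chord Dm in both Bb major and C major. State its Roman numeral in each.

The scale of Bb major is Bb C D Eb F G A; D is degree 3, and the triad built there (D-F-A) is minor, so it is iii.
The scale of C major is C D E F G A B; D is degree 2, and the triad built there (D-F-A) is minor, so it is ii.

iii in Bb major; ii in C major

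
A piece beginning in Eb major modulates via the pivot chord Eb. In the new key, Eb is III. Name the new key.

C minor

The numeral III denotes a major triad on scale degree 3. With Eb on degree 3, the tonic of the new key is C.
Degree 3 carries a major triad in natural-minor keys, so the destination is C minor.
Check: the diatonic triads of C minor (natural minor) are Cm (i), Ddim (ii°), Eb (III), Fm (iv), Gm (v), Ab (VI), Bb (VII) — Eb is indeed III.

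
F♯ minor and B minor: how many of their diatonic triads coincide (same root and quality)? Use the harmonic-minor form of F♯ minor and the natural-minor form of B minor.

3

Diatonic triads of F♯ minor (harmonic minor): F♯m (i), G♯dim (ii°), Aaug (III+), Bm (iv), C♯ (V), D (VI), E♯dim (vii°).
Diatonic triads of B minor (natural minor): Bm (i), C♯dim (ii°), D (III), Em (iv), F♯m (v), G (VI), A (VII).
Matching root and quality in both lists: F♯m, Bm, D.
That gives 3 common triads.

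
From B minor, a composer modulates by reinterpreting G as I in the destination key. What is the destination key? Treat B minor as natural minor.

The numeral I denotes a major triad on scale degree 1. With G on degree 1, the tonic of the new key is G.
Degree 1 carries a major triad in major keys, so the destination is G major.
Check: the diatonic triads of G major are G (I), Am (ii), Bm (iii), C (IV), D (V), Em (vi), F♯dim (vii°) — G is indeed I.

G major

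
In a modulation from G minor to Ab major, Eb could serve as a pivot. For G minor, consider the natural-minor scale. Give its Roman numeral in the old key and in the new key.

The scale of G minor (natural minor) is G A Bb C D Eb F; Eb is degree 6, and the triad built there (Eb-G-Bb) is major, so it is VI.
The scale of Ab major is Ab Bb C Db Eb F G; Eb is degree 5, and the triad built there (Eb-G-Bb) is major, so it is V.

VI in G minor; V in Ab major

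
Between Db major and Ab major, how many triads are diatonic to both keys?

Diatonic triads of Db major: Db (I), Ebm (ii), Fm (iii), Gb (IV), Ab (V), Bbm (vi), Cdim (vii°).
Diatonic triads of Ab major: Ab (I), Bbm (ii), Cm (iii), Db (IV), Eb (V), Fm (vi), Gdim (vii°).
Matching root and quality in both lists: Db, Fm, Ab, Bbm.
That gives 4 common triads.

4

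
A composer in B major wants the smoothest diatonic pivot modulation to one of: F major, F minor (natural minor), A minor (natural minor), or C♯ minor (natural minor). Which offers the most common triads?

Triads of B major: B (I), C♯m (ii), D♯m (iii), E (IV), F♯ (V), G♯m (vi), A♯dim (vii°).
F major shares 0: none.
F minor (natural minor) shares 0: none.
A minor (natural minor) shares 0: none.
C♯ minor (natural minor) shares 4: B, C♯m, E, G♯m.
The most common triads (4) are shared with C♯ minor.

C♯ minor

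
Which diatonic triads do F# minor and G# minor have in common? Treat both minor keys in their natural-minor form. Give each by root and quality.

Triads in F# minor (natural minor): F#m (i), G#dim (ii°), A (III), Bm (iv), C#m (v), D (VI), E (VII).
Triads in G# minor (natural minor): G#m (i), A#dim (ii°), B (III), C#m (iv), D#m (v), E (VI), F# (VII).
Shared triads with their functions: C#m (v in F# minor, iv in G# minor); E (VII in F# minor, VI in G# minor).

C#m, E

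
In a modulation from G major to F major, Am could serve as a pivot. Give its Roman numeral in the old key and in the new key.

ii in G major; iii in F major

The scale of G major is G A B C D E F♯; A is degree 2, and the triad built there (A-C-E) is minor, so it is ii.
The scale of F major is F G A B♭ C D E; A is degree 3, and the triad built there (A-C-E) is minor, so it is iii.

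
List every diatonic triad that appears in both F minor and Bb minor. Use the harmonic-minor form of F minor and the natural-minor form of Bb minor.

Fm, Bbm, Db

Triads in F minor (harmonic minor): Fm (i), Gdim (ii°), Abaug (III+), Bbm (iv), C (V), Db (VI), Edim (vii°).
Triads in Bb minor (natural minor): Bbm (i), Cdim (ii°), Db (III), Ebm (iv), Fm (v), Gb (VI), Ab (VII).
Shared triads with their functions: Fm (i in F minor, v in Bb minor); Bbm (iv in F minor, i in Bb minor); Db (VI in F minor, III in Bb minor).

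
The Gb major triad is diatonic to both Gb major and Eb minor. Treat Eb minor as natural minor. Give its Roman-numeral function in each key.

The scale of Gb major is Gb Ab Bb Cb Db Eb F; Gb is degree 1, and the triad built there (Gb-Bb-Db) is major, so it is I.
The scale of Eb minor (natural minor) is Eb F Gb Ab Bb Cb Db; Gb is degree 3, and the triad built there (Gb-Bb-Db) is major, so it is III.

I in Gb major; III in Eb minor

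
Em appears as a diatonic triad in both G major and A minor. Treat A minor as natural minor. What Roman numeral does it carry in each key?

The scale of G major is G A B C D E F#; E is degree 6, and the triad built there (E-G-B) is minor, so it is vi.
The scale of A minor (natural minor) is A B C D E F G; E is degree 5, and the triad built there (E-G-B) is minor, so it is v.

vi in G major; v in A minor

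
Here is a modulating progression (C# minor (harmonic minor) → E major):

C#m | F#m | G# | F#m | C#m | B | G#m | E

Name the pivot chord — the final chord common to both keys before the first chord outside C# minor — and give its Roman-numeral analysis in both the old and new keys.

Chords diatonic to C# minor: C#m, D#dim, Eaug, F#m, G#, A, B#dim.
Reading the progression, the first chord not in that set is B, so the modulation leaves C# minor there.
The chord immediately before B is C#m, which is diatonic to both keys: i in C# minor and vi in E major.

C#m — i in C# minor, vi in E major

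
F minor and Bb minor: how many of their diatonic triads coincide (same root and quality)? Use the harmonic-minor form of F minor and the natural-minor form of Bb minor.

Diatonic triads of F minor (harmonic minor): Fm (i), Gdim (ii°), Abaug (III+), Bbm (iv), C (V), Db (VI), Edim (vii°).
Diatonic triads of Bb minor (natural minor): Bbm (i), Cdim (ii°), Db (III), Ebm (iv), Fm (v), Gb (VI), Ab (VII).
Matching root and quality in both lists: Fm, Bbm, Db.
That gives 3 common triads.

3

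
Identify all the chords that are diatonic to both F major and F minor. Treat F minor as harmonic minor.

Triads in F major: F major (I), G minor (ii), A minor (iii), Bb major (IV), C major (V), D minor (vi), E diminished (vii°).
Triads in F minor (harmonic minor): F minor (i), G diminished (ii°), Ab augmented (III+), Bb minor (iv), C major (V), Db major (VI), E diminished (vii°).
Shared triads with their functions: C major (V in F major, V in F minor); E diminished (vii° in F major, vii° in F minor).

C, Edim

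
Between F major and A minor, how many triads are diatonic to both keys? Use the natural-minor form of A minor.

4

Diatonic triads of F major: F major (I), G minor (ii), A minor (iii), B♭ major (IV), C major (V), D minor (vi), E diminished (vii°).
Diatonic triads of A minor (natural minor): A minor (i), B diminished (ii°), C major (III), D minor (iv), E minor (v), F major (VI), G major (VII).
Matching root and quality in both lists: F major, A minor, C major, D minor.
That gives 4 common triads.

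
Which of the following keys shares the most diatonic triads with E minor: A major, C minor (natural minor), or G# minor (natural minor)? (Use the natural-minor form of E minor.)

Triads of E minor (natural minor): Em (i), F#dim (ii°), G (III), Am (iv), Bm (v), C (VI), D (VII).
A major shares 2: Bm, D.
C minor (natural minor) shares 0: none.
G# minor (natural minor) shares 0: none.
The most common triads (2) are shared with A major.

A major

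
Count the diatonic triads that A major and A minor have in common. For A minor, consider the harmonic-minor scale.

2

Diatonic triads of A major: A (I), Bm (ii), C#m (iii), D (IV), E (V), F#m (vi), G#dim (vii°).
Diatonic triads of A minor (harmonic minor): Am (i), Bdim (ii°), Caug (III+), Dm (iv), E (V), F (VI), G#dim (vii°).
Matching root and quality in both lists: E, G#dim.
That gives 2 common triads.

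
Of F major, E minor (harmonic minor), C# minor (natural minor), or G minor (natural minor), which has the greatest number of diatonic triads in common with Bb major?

Triads of Bb major: Bb (I), Cm (ii), Dm (iii), Eb (IV), F (V), Gm (vi), Adim (vii°).
F major shares 4: Bb, Dm, F, Gm.
E minor (harmonic minor) shares 0: none.
C# minor (natural minor) shares 0: none.
G minor (natural minor) shares 7: Bb, Cm, Dm, Eb, F, Gm, Adim.
The most common triads (7) are shared with G minor.

G minor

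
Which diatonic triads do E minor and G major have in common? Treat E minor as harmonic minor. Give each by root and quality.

Triads in E minor (harmonic minor): Em (i), F#dim (ii°), Gaug (III+), Am (iv), B (V), C (VI), D#dim (vii°).
Triads in G major: G (I), Am (ii), Bm (iii), C (IV), D (V), Em (vi), F#dim (vii°).
Shared triads with their functions: Em (i in E minor, vi in G major); F#dim (ii° in E minor, vii° in G major); Am (iv in E minor, ii in G major); C (VI in E minor, IV in G major).

Em, F#dim, Am, C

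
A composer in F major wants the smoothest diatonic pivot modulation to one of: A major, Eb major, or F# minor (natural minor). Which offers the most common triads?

Triads of F major: F major (I), G minor (ii), A minor (iii), Bb major (IV), C major (V), D minor (vi), E diminished (vii°).
A major shares 0: none.
Eb major shares 2: Gm, Bb.
F# minor (natural minor) shares 0: none.
The most common triads (2) are shared with Eb major.

Eb major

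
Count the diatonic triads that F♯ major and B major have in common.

4

Diatonic triads of F♯ major: F♯ major (I), G♯ minor (ii), A♯ minor (iii), B major (IV), C♯ major (V), D♯ minor (vi), E♯ diminished (vii°).
Diatonic triads of B major: B major (I), C♯ minor (ii), D♯ minor (iii), E major (IV), F♯ major (V), G♯ minor (vi), A♯ diminished (vii°).
Matching root and quality in both lists: F♯ major, G♯ minor, B major, D♯ minor.
That gives 4 common triads.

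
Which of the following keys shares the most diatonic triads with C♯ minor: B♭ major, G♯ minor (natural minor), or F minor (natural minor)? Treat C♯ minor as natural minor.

G♯ minor

Triads of C♯ minor (natural minor): C♯ minor (i), D♯ diminished (ii°), E major (III), F♯ minor (iv), G♯ minor (v), A major (VI), B major (VII).
B♭ major shares 0: none.
G♯ minor (natural minor) shares 4: C♯m, E, G♯m, B.
F minor (natural minor) shares 0: none.
The most common triads (4) are shared with G♯ minor.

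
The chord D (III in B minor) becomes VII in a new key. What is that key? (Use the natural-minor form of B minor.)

E minor

The numeral VII denotes a major triad on scale degree 7. With D on degree 7, the tonic of the new key is E.
Degree 7 carries a major triad in natural-minor keys, so the destination is E minor.
Check: the diatonic triads of E minor (natural minor) are Em (i), F♯dim (ii°), G (III), Am (iv), Bm (v), C (VI), D (VII) — D is indeed VII.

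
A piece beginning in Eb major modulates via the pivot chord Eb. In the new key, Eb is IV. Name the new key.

The numeral IV denotes a major triad on scale degree 4. With Eb on degree 4, the tonic of the new key is Bb.
Degree 4 carries a major triad in major keys, so the destination is Bb major.
Check: the diatonic triads of Bb major are Bb (I), Cm (ii), Dm (iii), Eb (IV), F (V), Gm (vi), Adim (vii°) — Eb is indeed IV.

Bb major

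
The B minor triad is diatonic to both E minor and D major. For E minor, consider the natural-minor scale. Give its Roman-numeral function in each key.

The scale of E minor (natural minor) is E F# G A B C D; B is degree 5, and the triad built there (B-D-F#) is minor, so it is v.
The scale of D major is D E F# G A B C#; B is degree 6, and the triad built there (B-D-F#) is minor, so it is vi.

v in E minor; vi in D major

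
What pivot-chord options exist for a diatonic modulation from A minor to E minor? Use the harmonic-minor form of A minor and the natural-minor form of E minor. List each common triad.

Triads in A minor (harmonic minor): Am (i), Bdim (ii°), Caug (III+), Dm (iv), E (V), F (VI), G♯dim (vii°).
Triads in E minor (natural minor): Em (i), F♯dim (ii°), G (III), Am (iv), Bm (v), C (VI), D (VII).
Shared triads with their functions: Am (i in A minor, iv in E minor).

Am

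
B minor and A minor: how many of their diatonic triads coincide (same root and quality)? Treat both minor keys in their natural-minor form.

Diatonic triads of B minor (natural minor): Bm (i), C#dim (ii°), D (III), Em (iv), F#m (v), G (VI), A (VII).
Diatonic triads of A minor (natural minor): Am (i), Bdim (ii°), C (III), Dm (iv), Em (v), F (VI), G (VII).
Matching root and quality in both lists: Em, G.
That gives 2 common triads.

2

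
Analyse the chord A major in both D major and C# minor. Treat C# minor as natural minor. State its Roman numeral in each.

The scale of D major is D E F# G A B C#; A is degree 5, and the triad built there (A-C#-E) is major, so it is V.
The scale of C# minor (natural minor) is C# D# E F# G# A B; A is degree 6, and the triad built there (A-C#-E) is major, so it is VI.

V in D major; VI in C# minor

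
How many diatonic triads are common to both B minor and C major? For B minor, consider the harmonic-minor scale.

Diatonic triads of B minor (harmonic minor): Bm (i), C#dim (ii°), Daug (III+), Em (iv), F# (V), G (VI), A#dim (vii°).
Diatonic triads of C major: C (I), Dm (ii), Em (iii), F (IV), G (V), Am (vi), Bdim (vii°).
Matching root and quality in both lists: Em, G.
That gives 2 common triads.

2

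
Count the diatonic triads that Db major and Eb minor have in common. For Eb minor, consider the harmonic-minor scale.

1

Diatonic triads of Db major: Db major (I), Eb minor (ii), F minor (iii), Gb major (IV), Ab major (V), Bb minor (vi), C diminished (vii°).
Diatonic triads of Eb minor (harmonic minor): Eb minor (i), F diminished (ii°), Gb augmented (III+), Ab minor (iv), Bb major (V), Cb major (VI), D diminished (vii°).
Matching root and quality in both lists: Eb minor.
That gives 1 common triad.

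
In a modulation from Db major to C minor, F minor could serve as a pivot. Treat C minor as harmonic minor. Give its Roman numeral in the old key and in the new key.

The scale of Db major is Db Eb F Gb Ab Bb C; F is degree 3, and the triad built there (F-Ab-C) is minor, so it is iii.
The scale of C minor (harmonic minor) is C D Eb F G Ab B; F is degree 4, and the triad built there (F-Ab-C) is minor, so it is iv.

iii in Db major; iv in C minor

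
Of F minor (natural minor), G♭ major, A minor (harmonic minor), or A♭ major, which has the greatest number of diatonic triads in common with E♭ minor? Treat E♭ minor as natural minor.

Triads of E♭ minor (natural minor): E♭ minor (i), F diminished (ii°), G♭ major (III), A♭ minor (iv), B♭ minor (v), C♭ major (VI), D♭ major (VII).
F minor (natural minor) shares 2: B♭m, D♭.
G♭ major shares 7: E♭m, Fdim, G♭, A♭m, B♭m, C♭, D♭.
A minor (harmonic minor) shares 0: none.
A♭ major shares 2: B♭m, D♭.
The most common triads (7) are shared with G♭ major.

G♭ major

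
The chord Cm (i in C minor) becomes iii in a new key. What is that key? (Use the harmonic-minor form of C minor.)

A♭ major

The numeral iii denotes a minor triad on scale degree 3. With C on degree 3, the tonic of the new key is A♭.
Degree 3 carries a minor triad in major keys, so the destination is A♭ major.
Check: the diatonic triads of A♭ major are A♭ (I), B♭m (ii), Cm (iii), D♭ (IV), E♭ (V), Fm (vi), Gdim (vii°) — Cm is indeed iii.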